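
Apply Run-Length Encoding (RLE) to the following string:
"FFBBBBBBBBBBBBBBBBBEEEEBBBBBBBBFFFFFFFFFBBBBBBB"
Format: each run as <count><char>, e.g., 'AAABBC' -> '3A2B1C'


Scanning runs left to right:
  i=0: run of 'F' x 2 -> '2F'
  i=2: run of 'B' x 17 -> '17B'
  i=19: run of 'E' x 4 -> '4E'
  i=23: run of 'B' x 8 -> '8B'
  i=31: run of 'F' x 9 -> '9F'
  i=40: run of 'B' x 7 -> '7B'

RLE = 2F17B4E8B9F7B


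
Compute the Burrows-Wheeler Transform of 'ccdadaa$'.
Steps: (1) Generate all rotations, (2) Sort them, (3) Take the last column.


Rotations (sorted):
  0: $ccdadaa -> last char: a
  1: a$ccdada -> last char: a
  2: aa$ccdad -> last char: d
  3: adaa$ccd -> last char: d
  4: ccdadaa$ -> last char: $
  5: cdadaa$c -> last char: c
  6: daa$ccda -> last char: a
  7: dadaa$cc -> last char: c


BWT = aadd$cac


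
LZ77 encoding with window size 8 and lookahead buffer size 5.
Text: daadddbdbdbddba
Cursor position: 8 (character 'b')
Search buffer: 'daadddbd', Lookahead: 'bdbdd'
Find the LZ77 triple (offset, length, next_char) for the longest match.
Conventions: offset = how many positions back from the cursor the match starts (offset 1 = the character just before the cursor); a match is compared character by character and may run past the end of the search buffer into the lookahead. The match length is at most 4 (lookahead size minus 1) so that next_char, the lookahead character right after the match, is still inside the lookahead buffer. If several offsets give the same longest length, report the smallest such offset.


Try each offset into the search buffer:
  offset=1 (pos 7, char 'd'): match length 0
  offset=2 (pos 6, char 'b'): match length 4
  offset=3 (pos 5, char 'd'): match length 0
  offset=4 (pos 4, char 'd'): match length 0
  offset=5 (pos 3, char 'd'): match length 0
  offset=6 (pos 2, char 'a'): match length 0
  offset=7 (pos 1, char 'a'): match length 0
  offset=8 (pos 0, char 'd'): match length 0
Longest match has length 4 at offset 2.
next_char = character at position 8 + 4 = 12 -> 'd'

Best match: offset=2, length=4 (matching 'bdbd' starting at position 6)
LZ77 triple: (2, 4, 'd')


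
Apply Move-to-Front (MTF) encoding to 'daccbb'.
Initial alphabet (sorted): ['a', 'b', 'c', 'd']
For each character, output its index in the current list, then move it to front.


MTF encoding:
'd': index 3 in ['a', 'b', 'c', 'd'] -> ['d', 'a', 'b', 'c']
'a': index 1 in ['d', 'a', 'b', 'c'] -> ['a', 'd', 'b', 'c']
'c': index 3 in ['a', 'd', 'b', 'c'] -> ['c', 'a', 'd', 'b']
'c': index 0 in ['c', 'a', 'd', 'b'] -> ['c', 'a', 'd', 'b']
'b': index 3 in ['c', 'a', 'd', 'b'] -> ['b', 'c', 'a', 'd']
'b': index 0 in ['b', 'c', 'a', 'd'] -> ['b', 'c', 'a', 'd']


Output: [3, 1, 3, 0, 3, 0]


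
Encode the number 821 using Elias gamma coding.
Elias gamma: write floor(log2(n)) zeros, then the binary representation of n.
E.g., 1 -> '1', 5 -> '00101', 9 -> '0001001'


num_bits = floor(log2(821)) + 1 = 10
leading_zeros = num_bits - 1 = 9
binary(821) = 1100110101

Elias gamma(821) = '000000000' + '1100110101' = 0000000001100110101 (19 bits)


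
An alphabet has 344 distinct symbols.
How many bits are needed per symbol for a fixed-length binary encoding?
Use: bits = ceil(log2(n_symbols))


log2(344) = 8.4263
Bracket: 2^8 = 256 < 344 <= 2^9 = 512
So ceil(log2(344)) = 9

bits = ceil(log2(344)) = ceil(8.4263) = 9 bits


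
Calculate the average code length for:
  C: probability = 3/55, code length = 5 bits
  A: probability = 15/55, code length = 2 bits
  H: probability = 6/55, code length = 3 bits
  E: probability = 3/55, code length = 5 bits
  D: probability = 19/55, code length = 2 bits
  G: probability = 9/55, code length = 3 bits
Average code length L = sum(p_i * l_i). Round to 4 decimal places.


Weighted contributions p_i * l_i:
  C: (3/55) * 5 = 15/55
  A: (15/55) * 2 = 30/55
  H: (6/55) * 3 = 18/55
  E: (3/55) * 5 = 15/55
  D: (19/55) * 2 = 38/55
  G: (9/55) * 3 = 27/55
Sum = (15 + 30 + 18 + 15 + 38 + 27)/55 = 143/55

L = 143/55 = 2.6000 bits/symbol


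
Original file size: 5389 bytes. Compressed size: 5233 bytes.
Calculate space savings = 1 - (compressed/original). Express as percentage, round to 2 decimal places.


ratio = compressed/original = 5233/5389 = 0.971052
savings = 1 - ratio = 1 - 0.971052 = 0.028948
as a percentage: 0.028948 * 100 = 2.89%

Space savings = 1 - 5233/5389 = 2.89%


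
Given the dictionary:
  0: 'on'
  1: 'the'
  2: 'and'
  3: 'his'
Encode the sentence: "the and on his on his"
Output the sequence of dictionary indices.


Look up each word in the dictionary:
  'the' -> 1
  'and' -> 2
  'on' -> 0
  'his' -> 3
  'on' -> 0
  'his' -> 3

Encoded: [1, 2, 0, 3, 0, 3]


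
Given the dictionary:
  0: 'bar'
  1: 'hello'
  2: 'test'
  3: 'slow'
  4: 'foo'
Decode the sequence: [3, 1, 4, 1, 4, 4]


Look up each index in the dictionary:
  3 -> 'slow'
  1 -> 'hello'
  4 -> 'foo'
  1 -> 'hello'
  4 -> 'foo'
  4 -> 'foo'

Decoded: "slow hello foo hello foo foo"


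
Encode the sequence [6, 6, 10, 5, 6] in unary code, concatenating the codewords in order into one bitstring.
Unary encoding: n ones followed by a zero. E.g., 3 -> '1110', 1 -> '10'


Encode each number as n ones followed by a terminating 0:
  6 -> 1111110 (7 bits)
  6 -> 1111110 (7 bits)
  10 -> 11111111110 (11 bits)
  5 -> 111110 (6 bits)
  6 -> 1111110 (7 bits)
Total length = 7 + 7 + 11 + 6 + 7 = 38 bits.

Unary([6, 6, 10, 5, 6]) = 11111101111110111111111101111101111110 (38 bits)


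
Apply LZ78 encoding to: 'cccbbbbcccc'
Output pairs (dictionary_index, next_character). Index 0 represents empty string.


LZ78 encoding steps:
Dictionary: {0: ''}
Step 1: w='' (idx 0), next='c' -> output (0, 'c'), add 'c' as idx 1
Step 2: w='c' (idx 1), next='c' -> output (1, 'c'), add 'cc' as idx 2
Step 3: w='' (idx 0), next='b' -> output (0, 'b'), add 'b' as idx 3
Step 4: w='b' (idx 3), next='b' -> output (3, 'b'), add 'bb' as idx 4
Step 5: w='b' (idx 3), next='c' -> output (3, 'c'), add 'bc' as idx 5
Step 6: w='cc' (idx 2), next='c' -> output (2, 'c'), add 'ccc' as idx 6


Encoded: [(0, 'c'), (1, 'c'), (0, 'b'), (3, 'b'), (3, 'c'), (2, 'c')]


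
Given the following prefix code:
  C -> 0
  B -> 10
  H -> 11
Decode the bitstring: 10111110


Decoding step by step:
Bits 10 -> B
Bits 11 -> H
Bits 11 -> H
Bits 10 -> B


Decoded message: BHHB


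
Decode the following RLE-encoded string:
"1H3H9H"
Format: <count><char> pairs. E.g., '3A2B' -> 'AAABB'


Expanding each <count><char> pair:
  1H -> 'H'
  3H -> 'HHH'
  9H -> 'HHHHHHHHH'

Decoded = HHHHHHHHHHHHH


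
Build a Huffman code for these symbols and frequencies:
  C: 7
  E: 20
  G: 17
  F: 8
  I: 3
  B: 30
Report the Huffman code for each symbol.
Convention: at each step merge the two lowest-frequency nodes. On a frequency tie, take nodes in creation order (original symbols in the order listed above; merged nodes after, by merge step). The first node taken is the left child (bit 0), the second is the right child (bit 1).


Huffman tree construction:
Step 1: Merge I(3) + C(7) = 10
Step 2: Merge F(8) + (I+C)(10) = 18
Step 3: Merge G(17) + (F+(I+C))(18) = 35
Step 4: Merge E(20) + B(30) = 50
Step 5: Merge (G+(F+(I+C)))(35) + (E+B)(50) = 85
Read each symbol's code off the tree from the root (left child = 0, right child = 1).

Codes:
  C: 0111 (length 4)
  E: 10 (length 2)
  G: 00 (length 2)
  F: 010 (length 3)
  I: 0110 (length 4)
  B: 11 (length 2)
Average code length: 198/85 = 2.3294 bits/symbol


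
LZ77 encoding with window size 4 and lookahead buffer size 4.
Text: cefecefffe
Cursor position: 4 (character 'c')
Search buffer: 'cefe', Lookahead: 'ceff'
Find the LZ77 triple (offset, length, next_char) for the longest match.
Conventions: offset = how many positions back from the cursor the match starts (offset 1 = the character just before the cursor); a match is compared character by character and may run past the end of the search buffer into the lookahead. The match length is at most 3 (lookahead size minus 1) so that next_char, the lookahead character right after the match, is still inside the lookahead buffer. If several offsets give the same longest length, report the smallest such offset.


Try each offset into the search buffer:
  offset=1 (pos 3, char 'e'): match length 0
  offset=2 (pos 2, char 'f'): match length 0
  offset=3 (pos 1, char 'e'): match length 0
  offset=4 (pos 0, char 'c'): match length 3
Longest match has length 3 at offset 4.
next_char = character at position 4 + 3 = 7 -> 'f'

Best match: offset=4, length=3 (matching 'cef' starting at position 0)
LZ77 triple: (4, 3, 'f')


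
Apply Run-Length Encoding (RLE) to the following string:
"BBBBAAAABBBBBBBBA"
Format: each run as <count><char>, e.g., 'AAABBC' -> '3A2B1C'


Scanning runs left to right:
  i=0: run of 'B' x 4 -> '4B'
  i=4: run of 'A' x 4 -> '4A'
  i=8: run of 'B' x 8 -> '8B'
  i=16: run of 'A' x 1 -> '1A'

RLE = 4B4A8B1A


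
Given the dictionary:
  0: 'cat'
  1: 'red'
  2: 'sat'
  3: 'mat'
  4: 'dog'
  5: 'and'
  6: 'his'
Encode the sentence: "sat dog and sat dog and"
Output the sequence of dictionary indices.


Look up each word in the dictionary:
  'sat' -> 2
  'dog' -> 4
  'and' -> 5
  'sat' -> 2
  'dog' -> 4
  'and' -> 5

Encoded: [2, 4, 5, 2, 4, 5]


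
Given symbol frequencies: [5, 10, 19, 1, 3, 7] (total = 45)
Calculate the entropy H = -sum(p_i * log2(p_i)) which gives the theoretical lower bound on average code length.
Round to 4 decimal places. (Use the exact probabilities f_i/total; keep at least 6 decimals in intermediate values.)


Per-symbol terms -p_i * log2(p_i) with p_i = f_i/45:
  p = 5/45 = 0.111111: log2(p) = -3.169925, -p*log2(p) = 0.352214
  p = 10/45 = 0.222222: log2(p) = -2.169925, -p*log2(p) = 0.482206
  p = 19/45 = 0.422222: log2(p) = -1.243926, -p*log2(p) = 0.525213
  p = 1/45 = 0.022222: log2(p) = -5.491853, -p*log2(p) = 0.122041
  p = 3/45 = 0.066667: log2(p) = -3.906891, -p*log2(p) = 0.260459
  p = 7/45 = 0.155556: log2(p) = -2.684498, -p*log2(p) = 0.417589
H = 0.352214 + 0.482206 + 0.525213 + 0.122041 + 0.260459 + 0.417589 = 2.159722

H = 2.1597 bits/symbol


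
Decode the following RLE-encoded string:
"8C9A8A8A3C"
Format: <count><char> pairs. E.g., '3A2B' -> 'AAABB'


Expanding each <count><char> pair:
  8C -> 'CCCCCCCC'
  9A -> 'AAAAAAAAA'
  8A -> 'AAAAAAAA'
  8A -> 'AAAAAAAA'
  3C -> 'CCC'

Decoded = CCCCCCCCAAAAAAAAAAAAAAAAAAAAAAAAACCC


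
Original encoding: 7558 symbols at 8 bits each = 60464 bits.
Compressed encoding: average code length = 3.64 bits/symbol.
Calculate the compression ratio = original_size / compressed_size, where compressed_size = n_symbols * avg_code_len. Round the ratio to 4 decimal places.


original_size = n_symbols * orig_bits = 7558 * 8 = 60464 bits
compressed_size = n_symbols * avg_code_len = 7558 * 3.64 = 27511.12 bits
ratio = original_size / compressed_size = 60464 / 27511.12 = 2.1978

Compression ratio = 2.1978


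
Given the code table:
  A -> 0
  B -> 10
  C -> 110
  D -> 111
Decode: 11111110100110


Decoding:
111 -> D
111 -> D
10 -> B
10 -> B
0 -> A
110 -> C


Result: DDBBAC


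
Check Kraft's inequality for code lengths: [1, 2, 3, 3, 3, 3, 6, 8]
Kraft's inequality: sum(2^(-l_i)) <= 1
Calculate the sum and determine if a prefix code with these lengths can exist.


Sum = 2^(-1) + 2^(-2) + 2^(-3) + 2^(-3) + 2^(-3) + 2^(-3) + 2^(-6) + 2^(-8)
    = 0.5 + 0.25 + 0.125 + 0.125 + 0.125 + 0.125 + 0.015625 + 0.00390625
    = 325/256 = 1.26953125
Since 1.26953125 > 1, Kraft's inequality is NOT satisfied.
A prefix code with these lengths CANNOT exist.

Kraft sum = 1.26953125. Not satisfied.


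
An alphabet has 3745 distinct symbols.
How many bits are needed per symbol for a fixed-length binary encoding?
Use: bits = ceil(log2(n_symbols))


log2(3745) = 11.8708
Bracket: 2^11 = 2048 < 3745 <= 2^12 = 4096
So ceil(log2(3745)) = 12

bits = ceil(log2(3745)) = ceil(11.8708) = 12 bits


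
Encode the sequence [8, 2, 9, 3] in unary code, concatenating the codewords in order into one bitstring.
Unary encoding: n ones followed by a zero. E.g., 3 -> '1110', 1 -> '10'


Encode each number as n ones followed by a terminating 0:
  8 -> 111111110 (9 bits)
  2 -> 110 (3 bits)
  9 -> 1111111110 (10 bits)
  3 -> 1110 (4 bits)
Total length = 9 + 3 + 10 + 4 = 26 bits.

Unary([8, 2, 9, 3]) = 11111111011011111111101110 (26 bits)


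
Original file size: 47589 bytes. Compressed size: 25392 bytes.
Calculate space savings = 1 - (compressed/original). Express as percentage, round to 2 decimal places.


ratio = compressed/original = 25392/47589 = 0.533569
savings = 1 - ratio = 1 - 0.533569 = 0.466431
as a percentage: 0.466431 * 100 = 46.64%

Space savings = 1 - 25392/47589 = 46.64%


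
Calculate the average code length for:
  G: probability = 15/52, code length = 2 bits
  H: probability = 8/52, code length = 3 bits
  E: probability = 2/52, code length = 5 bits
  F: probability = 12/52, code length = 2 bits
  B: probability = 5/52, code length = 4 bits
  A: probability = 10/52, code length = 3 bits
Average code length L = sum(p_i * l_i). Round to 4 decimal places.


Weighted contributions p_i * l_i:
  G: (15/52) * 2 = 30/52
  H: (8/52) * 3 = 24/52
  E: (2/52) * 5 = 10/52
  F: (12/52) * 2 = 24/52
  B: (5/52) * 4 = 20/52
  A: (10/52) * 3 = 30/52
Sum = (30 + 24 + 10 + 24 + 20 + 30)/52 = 138/52

L = 138/52 = 2.6538 bits/symbol


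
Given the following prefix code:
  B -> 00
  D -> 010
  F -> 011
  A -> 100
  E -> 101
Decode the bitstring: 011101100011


Decoding step by step:
Bits 011 -> F
Bits 101 -> E
Bits 100 -> A
Bits 011 -> F


Decoded message: FEAF


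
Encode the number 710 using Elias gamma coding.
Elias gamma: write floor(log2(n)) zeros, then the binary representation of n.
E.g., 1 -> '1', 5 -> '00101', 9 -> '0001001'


num_bits = floor(log2(710)) + 1 = 10
leading_zeros = num_bits - 1 = 9
binary(710) = 1011000110

Elias gamma(710) = '000000000' + '1011000110' = 0000000001011000110 (19 bits)


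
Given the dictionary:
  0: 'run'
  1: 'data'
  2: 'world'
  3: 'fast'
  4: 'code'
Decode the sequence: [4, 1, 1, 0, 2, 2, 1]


Look up each index in the dictionary:
  4 -> 'code'
  1 -> 'data'
  1 -> 'data'
  0 -> 'run'
  2 -> 'world'
  2 -> 'world'
  1 -> 'data'

Decoded: "code data data run world world data"


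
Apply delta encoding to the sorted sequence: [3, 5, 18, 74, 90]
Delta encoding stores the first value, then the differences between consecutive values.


First value: 3
Deltas:
  5 - 3 = 2
  18 - 5 = 13
  74 - 18 = 56
  90 - 74 = 16


Delta encoded: [3, 2, 13, 56, 16]


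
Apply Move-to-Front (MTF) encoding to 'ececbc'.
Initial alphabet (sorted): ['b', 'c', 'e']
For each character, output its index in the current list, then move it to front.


MTF encoding:
'e': index 2 in ['b', 'c', 'e'] -> ['e', 'b', 'c']
'c': index 2 in ['e', 'b', 'c'] -> ['c', 'e', 'b']
'e': index 1 in ['c', 'e', 'b'] -> ['e', 'c', 'b']
'c': index 1 in ['e', 'c', 'b'] -> ['c', 'e', 'b']
'b': index 2 in ['c', 'e', 'b'] -> ['b', 'c', 'e']
'c': index 1 in ['b', 'c', 'e'] -> ['c', 'b', 'e']


Output: [2, 2, 1, 1, 2, 1]


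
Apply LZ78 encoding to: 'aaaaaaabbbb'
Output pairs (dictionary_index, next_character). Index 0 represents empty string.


LZ78 encoding steps:
Dictionary: {0: ''}
Step 1: w='' (idx 0), next='a' -> output (0, 'a'), add 'a' as idx 1
Step 2: w='a' (idx 1), next='a' -> output (1, 'a'), add 'aa' as idx 2
Step 3: w='aa' (idx 2), next='a' -> output (2, 'a'), add 'aaa' as idx 3
Step 4: w='a' (idx 1), next='b' -> output (1, 'b'), add 'ab' as idx 4
Step 5: w='' (idx 0), next='b' -> output (0, 'b'), add 'b' as idx 5
Step 6: w='b' (idx 5), next='b' -> output (5, 'b'), add 'bb' as idx 6


Encoded: [(0, 'a'), (1, 'a'), (2, 'a'), (1, 'b'), (0, 'b'), (5, 'b')]


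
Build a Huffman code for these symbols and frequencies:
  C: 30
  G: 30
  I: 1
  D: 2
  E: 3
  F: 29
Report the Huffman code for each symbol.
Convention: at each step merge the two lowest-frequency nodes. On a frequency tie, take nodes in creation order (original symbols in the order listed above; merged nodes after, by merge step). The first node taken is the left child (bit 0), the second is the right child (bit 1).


Huffman tree construction:
Step 1: Merge I(1) + D(2) = 3
Step 2: Merge E(3) + (I+D)(3) = 6
Step 3: Merge (E+(I+D))(6) + F(29) = 35
Step 4: Merge C(30) + G(30) = 60
Step 5: Merge ((E+(I+D))+F)(35) + (C+G)(60) = 95
Read each symbol's code off the tree from the root (left child = 0, right child = 1).

Codes:
  C: 10 (length 2)
  G: 11 (length 2)
  I: 0010 (length 4)
  D: 0011 (length 4)
  E: 000 (length 3)
  F: 01 (length 2)
Average code length: 199/95 = 2.0947 bits/symbol


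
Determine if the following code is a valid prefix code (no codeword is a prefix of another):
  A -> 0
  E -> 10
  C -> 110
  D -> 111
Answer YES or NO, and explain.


Checking each pair (does one codeword prefix another?):
  A='0' vs E='10': no prefix
  A='0' vs C='110': no prefix
  A='0' vs D='111': no prefix
  E='10' vs A='0': no prefix
  E='10' vs C='110': no prefix
  E='10' vs D='111': no prefix
  C='110' vs A='0': no prefix
  C='110' vs E='10': no prefix
  C='110' vs D='111': no prefix
  D='111' vs A='0': no prefix
  D='111' vs E='10': no prefix
  D='111' vs C='110': no prefix
No violation found over all pairs.

YES -- this is a valid prefix code. No codeword is a prefix of any other codeword.


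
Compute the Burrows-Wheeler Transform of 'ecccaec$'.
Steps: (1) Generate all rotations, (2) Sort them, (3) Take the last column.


Rotations (sorted):
  0: $ecccaec -> last char: c
  1: aec$eccc -> last char: c
  2: c$ecccae -> last char: e
  3: caec$ecc -> last char: c
  4: ccaec$ec -> last char: c
  5: cccaec$e -> last char: e
  6: ec$eccca -> last char: a
  7: ecccaec$ -> last char: $


BWT = cceccea$


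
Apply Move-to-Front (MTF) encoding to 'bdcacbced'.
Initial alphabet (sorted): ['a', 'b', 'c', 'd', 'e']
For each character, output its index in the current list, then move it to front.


MTF encoding:
'b': index 1 in ['a', 'b', 'c', 'd', 'e'] -> ['b', 'a', 'c', 'd', 'e']
'd': index 3 in ['b', 'a', 'c', 'd', 'e'] -> ['d', 'b', 'a', 'c', 'e']
'c': index 3 in ['d', 'b', 'a', 'c', 'e'] -> ['c', 'd', 'b', 'a', 'e']
'a': index 3 in ['c', 'd', 'b', 'a', 'e'] -> ['a', 'c', 'd', 'b', 'e']
'c': index 1 in ['a', 'c', 'd', 'b', 'e'] -> ['c', 'a', 'd', 'b', 'e']
'b': index 3 in ['c', 'a', 'd', 'b', 'e'] -> ['b', 'c', 'a', 'd', 'e']
'c': index 1 in ['b', 'c', 'a', 'd', 'e'] -> ['c', 'b', 'a', 'd', 'e']
'e': index 4 in ['c', 'b', 'a', 'd', 'e'] -> ['e', 'c', 'b', 'a', 'd']
'd': index 4 in ['e', 'c', 'b', 'a', 'd'] -> ['d', 'e', 'c', 'b', 'a']


Output: [1, 3, 3, 3, 1, 3, 1, 4, 4]


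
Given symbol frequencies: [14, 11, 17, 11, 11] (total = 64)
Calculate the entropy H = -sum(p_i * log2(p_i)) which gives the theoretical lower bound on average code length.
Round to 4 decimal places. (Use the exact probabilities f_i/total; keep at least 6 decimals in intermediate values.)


Per-symbol terms -p_i * log2(p_i) with p_i = f_i/64:
  p = 14/64 = 0.218750: log2(p) = -2.192645, -p*log2(p) = 0.479641
  p = 11/64 = 0.171875: log2(p) = -2.540568, -p*log2(p) = 0.436660
  p = 17/64 = 0.265625: log2(p) = -1.912537, -p*log2(p) = 0.508018
  p = 11/64 = 0.171875: log2(p) = -2.540568, -p*log2(p) = 0.436660
  p = 11/64 = 0.171875: log2(p) = -2.540568, -p*log2(p) = 0.436660
H = 0.479641 + 0.436660 + 0.508018 + 0.436660 + 0.436660 = 2.297639

H = 2.2976 bits/symbol


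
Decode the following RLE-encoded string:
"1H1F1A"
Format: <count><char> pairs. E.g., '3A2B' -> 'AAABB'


Expanding each <count><char> pair:
  1H -> 'H'
  1F -> 'F'
  1A -> 'A'

Decoded = HFA


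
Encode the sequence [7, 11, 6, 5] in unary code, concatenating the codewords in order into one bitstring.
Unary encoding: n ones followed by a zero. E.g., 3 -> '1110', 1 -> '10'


Encode each number as n ones followed by a terminating 0:
  7 -> 11111110 (8 bits)
  11 -> 111111111110 (12 bits)
  6 -> 1111110 (7 bits)
  5 -> 111110 (6 bits)
Total length = 8 + 12 + 7 + 6 = 33 bits.

Unary([7, 11, 6, 5]) = 111111101111111111101111110111110 (33 bits)


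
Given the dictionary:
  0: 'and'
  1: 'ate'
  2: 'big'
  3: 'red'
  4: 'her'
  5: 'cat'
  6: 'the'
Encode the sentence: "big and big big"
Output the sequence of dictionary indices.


Look up each word in the dictionary:
  'big' -> 2
  'and' -> 0
  'big' -> 2
  'big' -> 2

Encoded: [2, 0, 2, 2]


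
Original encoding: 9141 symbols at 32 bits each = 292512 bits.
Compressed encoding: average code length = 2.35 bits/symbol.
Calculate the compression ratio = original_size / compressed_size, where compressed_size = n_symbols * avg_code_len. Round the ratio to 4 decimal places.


original_size = n_symbols * orig_bits = 9141 * 32 = 292512 bits
compressed_size = n_symbols * avg_code_len = 9141 * 2.35 = 21481.35 bits
ratio = original_size / compressed_size = 292512 / 21481.35 = 13.617

Compression ratio = 13.617


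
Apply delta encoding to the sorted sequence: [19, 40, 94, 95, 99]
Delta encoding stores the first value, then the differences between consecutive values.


First value: 19
Deltas:
  40 - 19 = 21
  94 - 40 = 54
  95 - 94 = 1
  99 - 95 = 4


Delta encoded: [19, 21, 54, 1, 4]


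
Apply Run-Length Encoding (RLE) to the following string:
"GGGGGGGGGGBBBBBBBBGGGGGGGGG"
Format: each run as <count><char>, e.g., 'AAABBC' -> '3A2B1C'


Scanning runs left to right:
  i=0: run of 'G' x 10 -> '10G'
  i=10: run of 'B' x 8 -> '8B'
  i=18: run of 'G' x 9 -> '9G'

RLE = 10G8B9G


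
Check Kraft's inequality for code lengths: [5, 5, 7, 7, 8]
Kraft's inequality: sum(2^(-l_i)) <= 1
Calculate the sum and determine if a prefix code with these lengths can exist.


Sum = 2^(-5) + 2^(-5) + 2^(-7) + 2^(-7) + 2^(-8)
    = 0.03125 + 0.03125 + 0.0078125 + 0.0078125 + 0.00390625
    = 21/256 = 0.08203125
Since 0.08203125 <= 1, Kraft's inequality IS satisfied.
A prefix code with these lengths CAN exist.

Kraft sum = 0.08203125. Satisfied.


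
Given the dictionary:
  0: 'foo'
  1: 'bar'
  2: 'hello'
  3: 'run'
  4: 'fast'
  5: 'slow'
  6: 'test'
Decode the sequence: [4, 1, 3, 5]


Look up each index in the dictionary:
  4 -> 'fast'
  1 -> 'bar'
  3 -> 'run'
  5 -> 'slow'

Decoded: "fast bar run slow"


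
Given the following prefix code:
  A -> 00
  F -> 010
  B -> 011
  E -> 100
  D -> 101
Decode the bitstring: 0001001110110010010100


Decoding step by step:
Bits 00 -> A
Bits 010 -> F
Bits 011 -> B
Bits 101 -> D
Bits 100 -> E
Bits 100 -> E
Bits 101 -> D
Bits 00 -> A


Decoded message: AFBDEEDA


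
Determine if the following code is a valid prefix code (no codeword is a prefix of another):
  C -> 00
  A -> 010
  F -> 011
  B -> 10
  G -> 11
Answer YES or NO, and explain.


Checking each pair (does one codeword prefix another?):
  C='00' vs A='010': no prefix
  C='00' vs F='011': no prefix
  C='00' vs B='10': no prefix
  C='00' vs G='11': no prefix
  A='010' vs C='00': no prefix
  A='010' vs F='011': no prefix
  A='010' vs B='10': no prefix
  A='010' vs G='11': no prefix
  F='011' vs C='00': no prefix
  F='011' vs A='010': no prefix
  F='011' vs B='10': no prefix
  F='011' vs G='11': no prefix
  B='10' vs C='00': no prefix
  B='10' vs A='010': no prefix
  B='10' vs F='011': no prefix
  B='10' vs G='11': no prefix
  G='11' vs C='00': no prefix
  G='11' vs A='010': no prefix
  G='11' vs F='011': no prefix
  G='11' vs B='10': no prefix
No violation found over all pairs.

YES -- this is a valid prefix code. No codeword is a prefix of any other codeword.


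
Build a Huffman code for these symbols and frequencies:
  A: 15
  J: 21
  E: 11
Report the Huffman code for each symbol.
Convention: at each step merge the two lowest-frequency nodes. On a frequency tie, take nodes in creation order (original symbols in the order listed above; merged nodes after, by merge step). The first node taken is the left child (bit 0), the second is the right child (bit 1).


Huffman tree construction:
Step 1: Merge E(11) + A(15) = 26
Step 2: Merge J(21) + (E+A)(26) = 47
Read each symbol's code off the tree from the root (left child = 0, right child = 1).

Codes:
  A: 11 (length 2)
  J: 0 (length 1)
  E: 10 (length 2)
Average code length: 73/47 = 1.5532 bits/symbol


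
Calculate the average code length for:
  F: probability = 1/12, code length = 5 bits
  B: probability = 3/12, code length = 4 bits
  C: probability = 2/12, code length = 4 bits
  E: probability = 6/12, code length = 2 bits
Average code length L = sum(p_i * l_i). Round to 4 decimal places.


Weighted contributions p_i * l_i:
  F: (1/12) * 5 = 5/12
  B: (3/12) * 4 = 12/12
  C: (2/12) * 4 = 8/12
  E: (6/12) * 2 = 12/12
Sum = (5 + 12 + 8 + 12)/12 = 37/12

L = 37/12 = 3.0833 bits/symbol


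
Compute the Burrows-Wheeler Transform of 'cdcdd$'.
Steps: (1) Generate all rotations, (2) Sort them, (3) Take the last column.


Rotations (sorted):
  0: $cdcdd -> last char: d
  1: cdcdd$ -> last char: $
  2: cdd$cd -> last char: d
  3: d$cdcd -> last char: d
  4: dcdd$c -> last char: c
  5: dd$cdc -> last char: c


BWT = d$ddcc


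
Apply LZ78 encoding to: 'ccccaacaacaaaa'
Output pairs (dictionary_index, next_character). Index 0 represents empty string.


LZ78 encoding steps:
Dictionary: {0: ''}
Step 1: w='' (idx 0), next='c' -> output (0, 'c'), add 'c' as idx 1
Step 2: w='c' (idx 1), next='c' -> output (1, 'c'), add 'cc' as idx 2
Step 3: w='c' (idx 1), next='a' -> output (1, 'a'), add 'ca' as idx 3
Step 4: w='' (idx 0), next='a' -> output (0, 'a'), add 'a' as idx 4
Step 5: w='ca' (idx 3), next='a' -> output (3, 'a'), add 'caa' as idx 5
Step 6: w='caa' (idx 5), next='a' -> output (5, 'a'), add 'caaa' as idx 6
Step 7: w='a' (idx 4), end of input -> output (4, '')


Encoded: [(0, 'c'), (1, 'c'), (1, 'a'), (0, 'a'), (3, 'a'), (5, 'a'), (4, '')]


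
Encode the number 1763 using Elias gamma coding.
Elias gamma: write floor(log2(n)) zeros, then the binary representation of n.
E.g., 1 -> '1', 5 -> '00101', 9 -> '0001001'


num_bits = floor(log2(1763)) + 1 = 11
leading_zeros = num_bits - 1 = 10
binary(1763) = 11011100011

Elias gamma(1763) = '0000000000' + '11011100011' = 000000000011011100011 (21 bits)


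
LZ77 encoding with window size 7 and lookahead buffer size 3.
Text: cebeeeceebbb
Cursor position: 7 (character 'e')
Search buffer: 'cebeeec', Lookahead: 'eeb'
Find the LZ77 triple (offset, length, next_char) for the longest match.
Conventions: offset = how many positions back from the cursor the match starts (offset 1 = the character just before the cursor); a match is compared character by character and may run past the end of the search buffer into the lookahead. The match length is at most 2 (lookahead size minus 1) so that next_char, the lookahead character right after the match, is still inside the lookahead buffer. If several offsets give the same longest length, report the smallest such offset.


Try each offset into the search buffer:
  offset=1 (pos 6, char 'c'): match length 0
  offset=2 (pos 5, char 'e'): match length 1
  offset=3 (pos 4, char 'e'): match length 2
  offset=4 (pos 3, char 'e'): match length 2
  offset=5 (pos 2, char 'b'): match length 0
  offset=6 (pos 1, char 'e'): match length 1
  offset=7 (pos 0, char 'c'): match length 0
Longest match has length 2, found at offsets 3, 4; take the smallest, offset 3.
next_char = character at position 7 + 2 = 9 -> 'b'

Best match: offset=3, length=2 (matching 'ee' starting at position 4)
LZ77 triple: (3, 2, 'b')


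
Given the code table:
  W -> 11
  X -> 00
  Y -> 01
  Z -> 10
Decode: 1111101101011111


Decoding:
11 -> W
11 -> W
10 -> Z
11 -> W
01 -> Y
01 -> Y
11 -> W
11 -> W


Result: WWZWYYWW


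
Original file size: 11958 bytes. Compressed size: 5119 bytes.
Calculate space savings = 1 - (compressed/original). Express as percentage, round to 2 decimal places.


ratio = compressed/original = 5119/11958 = 0.428082
savings = 1 - ratio = 1 - 0.428082 = 0.571918
as a percentage: 0.571918 * 100 = 57.19%

Space savings = 1 - 5119/11958 = 57.19%


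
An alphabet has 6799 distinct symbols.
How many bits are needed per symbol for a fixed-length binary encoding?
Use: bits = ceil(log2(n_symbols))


log2(6799) = 12.7311
Bracket: 2^12 = 4096 < 6799 <= 2^13 = 8192
So ceil(log2(6799)) = 13

bits = ceil(log2(6799)) = ceil(12.7311) = 13 bits


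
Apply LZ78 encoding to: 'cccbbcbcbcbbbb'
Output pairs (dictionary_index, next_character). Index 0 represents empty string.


LZ78 encoding steps:
Dictionary: {0: ''}
Step 1: w='' (idx 0), next='c' -> output (0, 'c'), add 'c' as idx 1
Step 2: w='c' (idx 1), next='c' -> output (1, 'c'), add 'cc' as idx 2
Step 3: w='' (idx 0), next='b' -> output (0, 'b'), add 'b' as idx 3
Step 4: w='b' (idx 3), next='c' -> output (3, 'c'), add 'bc' as idx 4
Step 5: w='bc' (idx 4), next='b' -> output (4, 'b'), add 'bcb' as idx 5
Step 6: w='c' (idx 1), next='b' -> output (1, 'b'), add 'cb' as idx 6
Step 7: w='b' (idx 3), next='b' -> output (3, 'b'), add 'bb' as idx 7
Step 8: w='b' (idx 3), end of input -> output (3, '')


Encoded: [(0, 'c'), (1, 'c'), (0, 'b'), (3, 'c'), (4, 'b'), (1, 'b'), (3, 'b'), (3, '')]


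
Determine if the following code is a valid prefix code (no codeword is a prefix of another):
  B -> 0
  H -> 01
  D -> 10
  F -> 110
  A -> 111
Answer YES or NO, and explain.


Checking each pair (does one codeword prefix another?):
  B='0' vs H='01': prefix -- VIOLATION

NO -- this is NOT a valid prefix code. B (0) is a prefix of H (01).


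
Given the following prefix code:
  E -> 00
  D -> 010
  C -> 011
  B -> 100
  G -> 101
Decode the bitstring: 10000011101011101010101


Decoding step by step:
Bits 100 -> B
Bits 00 -> E
Bits 011 -> C
Bits 101 -> G
Bits 011 -> C
Bits 101 -> G
Bits 010 -> D
Bits 101 -> G


Decoded message: BECGCGDG


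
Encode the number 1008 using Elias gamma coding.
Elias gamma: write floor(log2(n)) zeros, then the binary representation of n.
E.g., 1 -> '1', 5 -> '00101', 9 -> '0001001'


num_bits = floor(log2(1008)) + 1 = 10
leading_zeros = num_bits - 1 = 9
binary(1008) = 1111110000

Elias gamma(1008) = '000000000' + '1111110000' = 0000000001111110000 (19 bits)


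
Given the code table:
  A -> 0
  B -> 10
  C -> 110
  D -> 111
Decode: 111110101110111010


Decoding:
111 -> D
110 -> C
10 -> B
111 -> D
0 -> A
111 -> D
0 -> A
10 -> B


Result: DCBDADAB


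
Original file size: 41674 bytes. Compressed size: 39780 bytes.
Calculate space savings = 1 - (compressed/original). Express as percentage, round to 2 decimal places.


ratio = compressed/original = 39780/41674 = 0.954552
savings = 1 - ratio = 1 - 0.954552 = 0.045448
as a percentage: 0.045448 * 100 = 4.54%

Space savings = 1 - 39780/41674 = 4.54%


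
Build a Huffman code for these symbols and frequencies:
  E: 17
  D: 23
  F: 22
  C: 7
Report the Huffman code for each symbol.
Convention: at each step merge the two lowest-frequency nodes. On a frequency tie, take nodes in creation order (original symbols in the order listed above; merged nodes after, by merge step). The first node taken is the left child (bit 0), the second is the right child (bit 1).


Huffman tree construction:
Step 1: Merge C(7) + E(17) = 24
Step 2: Merge F(22) + D(23) = 45
Step 3: Merge (C+E)(24) + (F+D)(45) = 69
Read each symbol's code off the tree from the root (left child = 0, right child = 1).

Codes:
  E: 01 (length 2)
  D: 11 (length 2)
  F: 10 (length 2)
  C: 00 (length 2)
Average code length: 138/69 = 2.0000 bits/symbol


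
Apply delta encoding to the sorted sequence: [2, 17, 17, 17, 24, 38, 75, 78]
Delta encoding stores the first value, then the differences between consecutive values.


First value: 2
Deltas:
  17 - 2 = 15
  17 - 17 = 0
  17 - 17 = 0
  24 - 17 = 7
  38 - 24 = 14
  75 - 38 = 37
  78 - 75 = 3


Delta encoded: [2, 15, 0, 0, 7, 14, 37, 3]


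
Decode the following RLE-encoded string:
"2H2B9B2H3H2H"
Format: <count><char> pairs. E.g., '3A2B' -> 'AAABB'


Expanding each <count><char> pair:
  2H -> 'HH'
  2B -> 'BB'
  9B -> 'BBBBBBBBB'
  2H -> 'HH'
  3H -> 'HHH'
  2H -> 'HH'

Decoded = HHBBBBBBBBBBBHHHHHHH


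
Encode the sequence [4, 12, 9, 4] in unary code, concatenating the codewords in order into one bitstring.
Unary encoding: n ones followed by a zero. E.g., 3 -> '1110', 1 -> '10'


Encode each number as n ones followed by a terminating 0:
  4 -> 11110 (5 bits)
  12 -> 1111111111110 (13 bits)
  9 -> 1111111110 (10 bits)
  4 -> 11110 (5 bits)
Total length = 5 + 13 + 10 + 5 = 33 bits.

Unary([4, 12, 9, 4]) = 111101111111111110111111111011110 (33 bits)


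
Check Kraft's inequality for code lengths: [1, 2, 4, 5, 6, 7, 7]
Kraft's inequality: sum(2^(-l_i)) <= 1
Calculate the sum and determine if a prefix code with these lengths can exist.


Sum = 2^(-1) + 2^(-2) + 2^(-4) + 2^(-5) + 2^(-6) + 2^(-7) + 2^(-7)
    = 0.5 + 0.25 + 0.0625 + 0.03125 + 0.015625 + 0.0078125 + 0.0078125
    = 112/128 = 0.875
Since 0.875 <= 1, Kraft's inequality IS satisfied.
A prefix code with these lengths CAN exist.

Kraft sum = 0.875. Satisfied.


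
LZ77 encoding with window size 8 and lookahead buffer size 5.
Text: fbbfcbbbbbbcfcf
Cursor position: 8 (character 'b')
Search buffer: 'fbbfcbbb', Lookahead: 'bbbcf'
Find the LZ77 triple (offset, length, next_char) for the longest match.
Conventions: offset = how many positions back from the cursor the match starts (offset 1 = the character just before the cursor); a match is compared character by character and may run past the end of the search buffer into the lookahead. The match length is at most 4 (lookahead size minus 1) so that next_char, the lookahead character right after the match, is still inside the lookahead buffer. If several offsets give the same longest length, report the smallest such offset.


Try each offset into the search buffer:
  offset=1 (pos 7, char 'b'): match length 3
  offset=2 (pos 6, char 'b'): match length 3
  offset=3 (pos 5, char 'b'): match length 3
  offset=4 (pos 4, char 'c'): match length 0
  offset=5 (pos 3, char 'f'): match length 0
  offset=6 (pos 2, char 'b'): match length 1
  offset=7 (pos 1, char 'b'): match length 2
  offset=8 (pos 0, char 'f'): match length 0
Longest match has length 3, found at offsets 1, 2, 3; take the smallest, offset 1.
next_char = character at position 8 + 3 = 11 -> 'c'

Best match: offset=1, length=3 (matching 'bbb' starting at position 7)
LZ77 triple: (1, 3, 'c')


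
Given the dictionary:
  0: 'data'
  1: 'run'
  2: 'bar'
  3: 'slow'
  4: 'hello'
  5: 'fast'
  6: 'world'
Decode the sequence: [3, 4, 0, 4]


Look up each index in the dictionary:
  3 -> 'slow'
  4 -> 'hello'
  0 -> 'data'
  4 -> 'hello'

Decoded: "slow hello data hello"


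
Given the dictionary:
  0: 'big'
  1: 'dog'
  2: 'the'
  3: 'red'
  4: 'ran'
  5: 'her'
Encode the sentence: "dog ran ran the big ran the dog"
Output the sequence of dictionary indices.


Look up each word in the dictionary:
  'dog' -> 1
  'ran' -> 4
  'ran' -> 4
  'the' -> 2
  'big' -> 0
  'ran' -> 4
  'the' -> 2
  'dog' -> 1

Encoded: [1, 4, 4, 2, 0, 4, 2, 1]


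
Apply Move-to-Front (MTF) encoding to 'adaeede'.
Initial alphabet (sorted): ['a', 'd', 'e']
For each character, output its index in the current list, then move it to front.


MTF encoding:
'a': index 0 in ['a', 'd', 'e'] -> ['a', 'd', 'e']
'd': index 1 in ['a', 'd', 'e'] -> ['d', 'a', 'e']
'a': index 1 in ['d', 'a', 'e'] -> ['a', 'd', 'e']
'e': index 2 in ['a', 'd', 'e'] -> ['e', 'a', 'd']
'e': index 0 in ['e', 'a', 'd'] -> ['e', 'a', 'd']
'd': index 2 in ['e', 'a', 'd'] -> ['d', 'e', 'a']
'e': index 1 in ['d', 'e', 'a'] -> ['e', 'd', 'a']


Output: [0, 1, 1, 2, 0, 2, 1]


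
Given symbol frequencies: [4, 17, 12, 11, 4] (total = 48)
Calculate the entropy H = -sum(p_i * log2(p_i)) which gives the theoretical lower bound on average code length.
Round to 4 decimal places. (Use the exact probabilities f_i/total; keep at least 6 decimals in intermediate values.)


Per-symbol terms -p_i * log2(p_i) with p_i = f_i/48:
  p = 4/48 = 0.083333: log2(p) = -3.584963, -p*log2(p) = 0.298747
  p = 17/48 = 0.354167: log2(p) = -1.497500, -p*log2(p) = 0.530364
  p = 12/48 = 0.250000: log2(p) = -2.000000, -p*log2(p) = 0.500000
  p = 11/48 = 0.229167: log2(p) = -2.125531, -p*log2(p) = 0.487101
  p = 4/48 = 0.083333: log2(p) = -3.584963, -p*log2(p) = 0.298747
H = 0.298747 + 0.530364 + 0.500000 + 0.487101 + 0.298747 = 2.114959

H = 2.115 bits/symbol


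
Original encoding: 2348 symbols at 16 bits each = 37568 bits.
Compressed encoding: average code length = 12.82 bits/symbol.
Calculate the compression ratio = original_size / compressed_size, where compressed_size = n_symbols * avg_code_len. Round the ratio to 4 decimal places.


original_size = n_symbols * orig_bits = 2348 * 16 = 37568 bits
compressed_size = n_symbols * avg_code_len = 2348 * 12.82 = 30101.36 bits
ratio = original_size / compressed_size = 37568 / 30101.36 = 1.248

Compression ratio = 1.248


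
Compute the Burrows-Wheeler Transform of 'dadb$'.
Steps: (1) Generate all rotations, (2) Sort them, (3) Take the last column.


Rotations (sorted):
  0: $dadb -> last char: b
  1: adb$d -> last char: d
  2: b$dad -> last char: d
  3: dadb$ -> last char: $
  4: db$da -> last char: a


BWT = bdd$a


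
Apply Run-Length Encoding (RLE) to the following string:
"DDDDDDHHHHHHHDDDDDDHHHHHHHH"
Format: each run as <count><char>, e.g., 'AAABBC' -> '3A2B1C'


Scanning runs left to right:
  i=0: run of 'D' x 6 -> '6D'
  i=6: run of 'H' x 7 -> '7H'
  i=13: run of 'D' x 6 -> '6D'
  i=19: run of 'H' x 8 -> '8H'

RLE = 6D7H6D8H


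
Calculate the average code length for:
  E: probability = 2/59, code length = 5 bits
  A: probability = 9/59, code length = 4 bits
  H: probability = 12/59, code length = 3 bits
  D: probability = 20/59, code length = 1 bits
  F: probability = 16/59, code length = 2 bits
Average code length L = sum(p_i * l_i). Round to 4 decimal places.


Weighted contributions p_i * l_i:
  E: (2/59) * 5 = 10/59
  A: (9/59) * 4 = 36/59
  H: (12/59) * 3 = 36/59
  D: (20/59) * 1 = 20/59
  F: (16/59) * 2 = 32/59
Sum = (10 + 36 + 36 + 20 + 32)/59 = 134/59

L = 134/59 = 2.2712 bits/symbol


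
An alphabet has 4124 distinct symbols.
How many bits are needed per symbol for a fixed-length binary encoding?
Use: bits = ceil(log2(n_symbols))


log2(4124) = 12.0098
Bracket: 2^12 = 4096 < 4124 <= 2^13 = 8192
So ceil(log2(4124)) = 13

bits = ceil(log2(4124)) = ceil(12.0098) = 13 bits


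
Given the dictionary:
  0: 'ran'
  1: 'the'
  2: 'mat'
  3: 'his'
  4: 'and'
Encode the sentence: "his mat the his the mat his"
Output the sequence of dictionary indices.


Look up each word in the dictionary:
  'his' -> 3
  'mat' -> 2
  'the' -> 1
  'his' -> 3
  'the' -> 1
  'mat' -> 2
  'his' -> 3

Encoded: [3, 2, 1, 3, 1, 2, 3]


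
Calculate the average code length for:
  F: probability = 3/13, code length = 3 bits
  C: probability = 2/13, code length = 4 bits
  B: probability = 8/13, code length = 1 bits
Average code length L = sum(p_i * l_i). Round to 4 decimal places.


Weighted contributions p_i * l_i:
  F: (3/13) * 3 = 9/13
  C: (2/13) * 4 = 8/13
  B: (8/13) * 1 = 8/13
Sum = (9 + 8 + 8)/13 = 25/13

L = 25/13 = 1.9231 bits/symbol


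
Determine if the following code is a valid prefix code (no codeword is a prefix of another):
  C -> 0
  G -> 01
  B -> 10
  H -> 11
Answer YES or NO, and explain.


Checking each pair (does one codeword prefix another?):
  C='0' vs G='01': prefix -- VIOLATION

NO -- this is NOT a valid prefix code. C (0) is a prefix of G (01).


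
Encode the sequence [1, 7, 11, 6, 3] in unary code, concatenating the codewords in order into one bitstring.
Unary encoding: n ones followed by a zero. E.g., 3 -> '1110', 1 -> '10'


Encode each number as n ones followed by a terminating 0:
  1 -> 10 (2 bits)
  7 -> 11111110 (8 bits)
  11 -> 111111111110 (12 bits)
  6 -> 1111110 (7 bits)
  3 -> 1110 (4 bits)
Total length = 2 + 8 + 12 + 7 + 4 = 33 bits.

Unary([1, 7, 11, 6, 3]) = 101111111011111111111011111101110 (33 bits)


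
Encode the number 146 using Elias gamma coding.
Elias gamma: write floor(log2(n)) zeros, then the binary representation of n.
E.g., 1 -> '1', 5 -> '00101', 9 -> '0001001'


num_bits = floor(log2(146)) + 1 = 8
leading_zeros = num_bits - 1 = 7
binary(146) = 10010010

Elias gamma(146) = '0000000' + '10010010' = 000000010010010 (15 bits)
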